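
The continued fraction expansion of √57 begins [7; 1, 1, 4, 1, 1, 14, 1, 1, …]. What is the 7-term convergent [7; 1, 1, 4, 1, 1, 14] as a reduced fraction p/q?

a_0 = 7: 7/1
a_1 = 1: 8/1
a_2 = 1: 15/2
a_3 = 4: 68/9
a_4 = 1: 83/11
a_5 = 1: 151/20
a_6 = 14: 2197/291

2197/291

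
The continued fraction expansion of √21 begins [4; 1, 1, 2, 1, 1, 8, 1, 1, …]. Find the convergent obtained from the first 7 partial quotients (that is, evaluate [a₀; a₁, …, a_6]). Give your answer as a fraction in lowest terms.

a_0 = 4: 4/1
a_1 = 1: 5/1
a_2 = 1: 9/2
a_3 = 2: 23/5
a_4 = 1: 32/7
a_5 = 1: 55/12
a_6 = 8: 472/103

472/103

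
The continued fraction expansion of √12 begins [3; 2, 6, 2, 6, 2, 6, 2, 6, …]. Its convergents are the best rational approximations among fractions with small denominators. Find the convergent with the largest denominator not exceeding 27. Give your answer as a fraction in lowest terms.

a_0 = 3: 3/1  (≤ bound)
a_1 = 2: 7/2  (≤ bound)
a_2 = 6: 45/13  (≤ bound)
a_3 = 2: 97/28  (> 27, stop)

45/13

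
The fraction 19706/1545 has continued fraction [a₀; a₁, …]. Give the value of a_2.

Repeatedly divide and take the remainder:
19706 ÷ 1545 → quotient 12, remainder 1166
1545 ÷ 1166 → quotient 1, remainder 379
1166 ÷ 379 → quotient 3, remainder 29

3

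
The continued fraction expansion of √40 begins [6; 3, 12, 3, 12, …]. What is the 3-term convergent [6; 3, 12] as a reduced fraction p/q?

Use the convergent recurrence hₖ = aₖ·hₖ₋₁ + hₖ₋₂ (and likewise for the denominators kₖ):
a_0 = 6: 6/1
a_1 = 3: 19/3
a_2 = 12: 234/37

234/37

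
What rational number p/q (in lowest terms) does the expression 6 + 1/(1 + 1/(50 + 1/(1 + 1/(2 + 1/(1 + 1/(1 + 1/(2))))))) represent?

6499/931

Use the convergent recurrence hₖ = aₖ·hₖ₋₁ + hₖ₋₂ (and likewise for the denominators kₖ):
a_0 = 6: 6/1
a_1 = 1: 7/1
a_2 = 50: 356/51
a_3 = 1: 363/52
a_4 = 2: 1082/155
a_5 = 1: 1445/207
a_6 = 1: 2527/362
a_7 = 2: 6499/931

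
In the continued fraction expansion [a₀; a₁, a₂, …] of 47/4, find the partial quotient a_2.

3

Run the Euclidean algorithm, recording each quotient:
47 = 11·4 + 3, so a_0 = 11
4 = 1·3 + 1, so a_1 = 1
3 = 3·1 + 0, so a_2 = 3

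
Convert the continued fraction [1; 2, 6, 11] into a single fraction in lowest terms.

212/145

Work from the innermost term outward:
Start with 11.
6 + 1/(11/1) = 6 + 1/11 = 67/11
2 + 1/(67/11) = 2 + 11/67 = 145/67
1 + 1/(145/67) = 1 + 67/145 = 212/145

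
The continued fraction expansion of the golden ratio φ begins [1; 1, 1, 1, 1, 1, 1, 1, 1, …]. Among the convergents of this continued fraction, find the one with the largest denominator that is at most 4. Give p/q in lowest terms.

List convergents until the denominator exceeds the bound:
a_0 = 1: 1/1  (≤ bound)
a_1 = 1: 2/1  (≤ bound)
a_2 = 1: 3/2  (≤ bound)
a_3 = 1: 5/3  (≤ bound)
a_4 = 1: 8/5  (> 4, stop)

5/3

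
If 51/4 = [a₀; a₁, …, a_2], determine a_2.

3

Apply division with remainder until the remainder is 0:
51 = 12·4 + 3, so a_0 = 12
4 = 1·3 + 1, so a_1 = 1
3 = 3·1 + 0, so a_2 = 3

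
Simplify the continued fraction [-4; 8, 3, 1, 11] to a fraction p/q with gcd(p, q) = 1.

-1505/388

Start with 11.
1 + 1/(11/1) = 1 + 1/11 = 12/11
3 + 1/(12/11) = 3 + 11/12 = 47/12
8 + 1/(47/12) = 8 + 12/47 = 388/47
-4 + 1/(388/47) = -4 + 47/388 = -1505/388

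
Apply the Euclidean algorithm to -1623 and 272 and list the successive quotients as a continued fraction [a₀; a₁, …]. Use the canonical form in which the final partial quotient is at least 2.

-1623 ÷ 272 → quotient -6, remainder 9
272 ÷ 9 → quotient 30, remainder 2
9 ÷ 2 → quotient 4, remainder 1
2 ÷ 1 → quotient 2, remainder 0

[-6; 30, 4, 2]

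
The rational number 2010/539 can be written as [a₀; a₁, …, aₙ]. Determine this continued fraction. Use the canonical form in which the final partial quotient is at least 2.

2010 = 3·539 + 393, so a_0 = 3
539 = 1·393 + 146, so a_1 = 1
393 = 2·146 + 101, so a_2 = 2
146 = 1·101 + 45, so a_3 = 1
101 = 2·45 + 11, so a_4 = 2
45 = 4·11 + 1, so a_5 = 4
11 = 11·1 + 0, so a_6 = 11

[3; 1, 2, 1, 2, 4, 11]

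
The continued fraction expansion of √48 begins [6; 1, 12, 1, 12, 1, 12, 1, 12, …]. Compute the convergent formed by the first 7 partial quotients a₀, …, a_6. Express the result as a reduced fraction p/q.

a_0 = 6: 6/1
a_1 = 1: 7/1
a_2 = 12: 90/13
a_3 = 1: 97/14
a_4 = 12: 1254/181
a_5 = 1: 1351/195
a_6 = 12: 17466/2521

17466/2521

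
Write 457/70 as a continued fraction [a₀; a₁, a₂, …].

[6; 1, 1, 8, 4]

457 = 6·70 + 37, so a_0 = 6
70 = 1·37 + 33, so a_1 = 1
37 = 1·33 + 4, so a_2 = 1
33 = 8·4 + 1, so a_3 = 8
4 = 4·1 + 0, so a_4 = 4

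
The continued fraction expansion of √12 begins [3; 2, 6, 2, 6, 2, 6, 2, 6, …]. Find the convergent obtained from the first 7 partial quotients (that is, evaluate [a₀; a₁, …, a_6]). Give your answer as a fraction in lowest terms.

Work from the innermost term outward:
Start with 6.
2 + 1/(6/1) = 2 + 1/6 = 13/6
6 + 1/(13/6) = 6 + 6/13 = 84/13
2 + 1/(84/13) = 2 + 13/84 = 181/84
6 + 1/(181/84) = 6 + 84/181 = 1170/181
2 + 1/(1170/181) = 2 + 181/1170 = 2521/1170
3 + 1/(2521/1170) = 3 + 1170/2521 = 8733/2521

8733/2521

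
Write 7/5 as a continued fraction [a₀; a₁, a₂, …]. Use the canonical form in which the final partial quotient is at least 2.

[1; 2, 2]

Apply division with remainder until the remainder is 0:
⌊7/5⌋ = 1, remainder 2
⌊5/2⌋ = 2, remainder 1
⌊2/1⌋ = 2, remainder 0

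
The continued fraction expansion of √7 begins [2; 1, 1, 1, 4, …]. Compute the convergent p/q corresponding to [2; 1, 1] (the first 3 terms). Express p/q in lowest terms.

Starting at the tail and folding back:
Start with 1.
1 + 1/(1/1) = 1 + 1/1 = 2/1
2 + 1/(2/1) = 2 + 1/2 = 5/2

5/2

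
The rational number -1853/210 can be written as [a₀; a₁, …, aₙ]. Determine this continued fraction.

-1853 ÷ 210 → quotient -9, remainder 37
210 ÷ 37 → quotient 5, remainder 25
37 ÷ 25 → quotient 1, remainder 12
25 ÷ 12 → quotient 2, remainder 1
12 ÷ 1 → quotient 12, remainder 0

[-9; 5, 1, 2, 12]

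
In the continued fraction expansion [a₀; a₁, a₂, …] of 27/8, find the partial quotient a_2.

1

27 ÷ 8 → quotient 3, remainder 3
8 ÷ 3 → quotient 2, remainder 2
3 ÷ 2 → quotient 1, remainder 1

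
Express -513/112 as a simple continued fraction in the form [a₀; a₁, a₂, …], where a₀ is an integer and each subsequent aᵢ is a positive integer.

-513 = -5·112 + 47, so a_0 = -5
112 = 2·47 + 18, so a_1 = 2
47 = 2·18 + 11, so a_2 = 2
18 = 1·11 + 7, so a_3 = 1
11 = 1·7 + 4, so a_4 = 1
7 = 1·4 + 3, so a_5 = 1
4 = 1·3 + 1, so a_6 = 1
3 = 3·1 + 0, so a_7 = 3

[-5; 2, 2, 1, 1, 1, 1, 3]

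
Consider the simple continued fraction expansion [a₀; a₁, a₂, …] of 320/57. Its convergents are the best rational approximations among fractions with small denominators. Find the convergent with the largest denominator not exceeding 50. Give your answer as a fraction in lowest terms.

a_0 = 5: 5/1  (≤ bound)
a_1 = 1: 6/1  (≤ bound)
a_2 = 1: 11/2  (≤ bound)
a_3 = 1: 17/3  (≤ bound)
a_4 = 1: 28/5  (≤ bound)
a_5 = 2: 73/13  (≤ bound)
a_6 = 4: 320/57  (> 50, stop)

73/13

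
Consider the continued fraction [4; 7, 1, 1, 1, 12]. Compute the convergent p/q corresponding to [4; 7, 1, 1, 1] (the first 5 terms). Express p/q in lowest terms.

95/23

Start with 1.
1 + 1/(1/1) = 1 + 1/1 = 2/1
1 + 1/(2/1) = 1 + 1/2 = 3/2
7 + 1/(3/2) = 7 + 2/3 = 23/3
4 + 1/(23/3) = 4 + 3/23 = 95/23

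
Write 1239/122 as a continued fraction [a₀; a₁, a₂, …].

1239 = 10·122 + 19, so a_0 = 10
122 = 6·19 + 8, so a_1 = 6
19 = 2·8 + 3, so a_2 = 2
8 = 2·3 + 2, so a_3 = 2
3 = 1·2 + 1, so a_4 = 1
2 = 2·1 + 0, so a_5 = 2

[10; 6, 2, 2, 1, 2]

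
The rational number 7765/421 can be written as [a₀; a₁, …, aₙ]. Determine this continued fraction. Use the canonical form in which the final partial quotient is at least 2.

Repeatedly divide and take the remainder:
7765 = 18·421 + 187, so a_0 = 18
421 = 2·187 + 47, so a_1 = 2
187 = 3·47 + 46, so a_2 = 3
47 = 1·46 + 1, so a_3 = 1
46 = 46·1 + 0, so a_4 = 46

[18; 2, 3, 1, 46]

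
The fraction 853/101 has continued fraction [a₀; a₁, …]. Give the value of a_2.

4

853 = 8·101 + 45, so a_0 = 8
101 = 2·45 + 11, so a_1 = 2
45 = 4·11 + 1, so a_2 = 4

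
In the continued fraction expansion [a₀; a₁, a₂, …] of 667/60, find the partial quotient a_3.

⌊667/60⌋ = 11, remainder 7
⌊60/7⌋ = 8, remainder 4
⌊7/4⌋ = 1, remainder 3
⌊4/3⌋ = 1, remainder 1

1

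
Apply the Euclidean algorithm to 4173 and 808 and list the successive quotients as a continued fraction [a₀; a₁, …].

⌊4173/808⌋ = 5, remainder 133
⌊808/133⌋ = 6, remainder 10
⌊133/10⌋ = 13, remainder 3
⌊10/3⌋ = 3, remainder 1
⌊3/1⌋ = 3, remainder 0

[5; 6, 13, 3, 3]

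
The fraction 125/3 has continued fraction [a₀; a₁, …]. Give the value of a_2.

2

Apply division with remainder until the remainder is 0:
125 ÷ 3 → quotient 41, remainder 2
3 ÷ 2 → quotient 1, remainder 1
2 ÷ 1 → quotient 2, remainder 0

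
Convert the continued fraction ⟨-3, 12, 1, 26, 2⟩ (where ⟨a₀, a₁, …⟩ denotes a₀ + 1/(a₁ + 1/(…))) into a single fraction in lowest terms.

Compute successive convergents:
a_0 = -3: -3/1
a_1 = 12: -35/12
a_2 = 1: -38/13
a_3 = 26: -1023/350
a_4 = 2: -2084/713

-2084/713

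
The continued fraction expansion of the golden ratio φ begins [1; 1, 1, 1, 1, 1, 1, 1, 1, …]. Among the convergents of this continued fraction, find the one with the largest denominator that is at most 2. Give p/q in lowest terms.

3/2

a_0 = 1: 1/1  (≤ bound)
a_1 = 1: 2/1  (≤ bound)
a_2 = 1: 3/2  (≤ bound)
a_3 = 1: 5/3  (> 2, stop)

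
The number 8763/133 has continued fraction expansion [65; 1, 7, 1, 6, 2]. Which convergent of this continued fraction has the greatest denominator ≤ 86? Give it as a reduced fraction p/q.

4085/62

a_0 = 65: 65/1  (≤ bound)
a_1 = 1: 66/1  (≤ bound)
a_2 = 7: 527/8  (≤ bound)
a_3 = 1: 593/9  (≤ bound)
a_4 = 6: 4085/62  (≤ bound)
a_5 = 2: 8763/133  (> 86, stop)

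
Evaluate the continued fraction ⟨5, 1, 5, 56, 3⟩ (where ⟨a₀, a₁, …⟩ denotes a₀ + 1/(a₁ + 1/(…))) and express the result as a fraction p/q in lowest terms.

5933/1017

a_0 = 5: 5/1
a_1 = 1: 6/1
a_2 = 5: 35/6
a_3 = 56: 1966/337
a_4 = 3: 5933/1017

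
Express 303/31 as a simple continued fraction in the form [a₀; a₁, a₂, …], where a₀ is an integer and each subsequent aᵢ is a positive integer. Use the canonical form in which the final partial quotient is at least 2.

[9; 1, 3, 2, 3]

303 ÷ 31 → quotient 9, remainder 24
31 ÷ 24 → quotient 1, remainder 7
24 ÷ 7 → quotient 3, remainder 3
7 ÷ 3 → quotient 2, remainder 1
3 ÷ 1 → quotient 3, remainder 0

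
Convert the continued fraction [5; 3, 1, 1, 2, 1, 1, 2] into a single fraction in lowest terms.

a_0 = 5: 5/1
a_1 = 3: 16/3
a_2 = 1: 21/4
a_3 = 1: 37/7
a_4 = 2: 95/18
a_5 = 1: 132/25
a_6 = 1: 227/43
a_7 = 2: 586/111

586/111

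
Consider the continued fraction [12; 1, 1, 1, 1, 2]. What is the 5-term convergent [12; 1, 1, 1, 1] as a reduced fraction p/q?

a_0 = 12: 12/1
a_1 = 1: 13/1
a_2 = 1: 25/2
a_3 = 1: 38/3
a_4 = 1: 63/5

63/5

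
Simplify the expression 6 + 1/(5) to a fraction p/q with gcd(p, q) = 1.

Compute successive convergents:
a_0 = 6: 6/1
a_1 = 5: 31/5

31/5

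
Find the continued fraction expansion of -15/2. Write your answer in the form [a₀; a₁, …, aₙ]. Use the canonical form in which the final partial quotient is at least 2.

[-8; 2]

Run the Euclidean algorithm, recording each quotient:
-15 = -8·2 + 1, so a_0 = -8
2 = 2·1 + 0, so a_1 = 2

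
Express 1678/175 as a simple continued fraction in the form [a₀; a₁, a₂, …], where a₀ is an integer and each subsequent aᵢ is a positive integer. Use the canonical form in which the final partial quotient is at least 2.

1678 = 9·175 + 103, so a_0 = 9
175 = 1·103 + 72, so a_1 = 1
103 = 1·72 + 31, so a_2 = 1
72 = 2·31 + 10, so a_3 = 2
31 = 3·10 + 1, so a_4 = 3
10 = 10·1 + 0, so a_5 = 10

[9; 1, 1, 2, 3, 10]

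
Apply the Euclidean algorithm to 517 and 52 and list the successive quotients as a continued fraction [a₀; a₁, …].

[9; 1, 16, 3]

517 = 9·52 + 49, so a_0 = 9
52 = 1·49 + 3, so a_1 = 1
49 = 16·3 + 1, so a_2 = 16
3 = 3·1 + 0, so a_3 = 3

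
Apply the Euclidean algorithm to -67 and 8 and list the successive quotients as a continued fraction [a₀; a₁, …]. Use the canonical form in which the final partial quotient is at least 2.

[-9; 1, 1, 1, 2]

⌊-67/8⌋ = -9, remainder 5
⌊8/5⌋ = 1, remainder 3
⌊5/3⌋ = 1, remainder 2
⌊3/2⌋ = 1, remainder 1
⌊2/1⌋ = 2, remainder 0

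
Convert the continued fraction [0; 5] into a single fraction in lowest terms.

1/5

Start with 5.
0 + 1/(5/1) = 0 + 1/5 = 1/5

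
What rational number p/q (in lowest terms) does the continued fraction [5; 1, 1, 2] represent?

28/5

Compute successive convergents:
a_0 = 5: 5/1
a_1 = 1: 6/1
a_2 = 1: 11/2
a_3 = 2: 28/5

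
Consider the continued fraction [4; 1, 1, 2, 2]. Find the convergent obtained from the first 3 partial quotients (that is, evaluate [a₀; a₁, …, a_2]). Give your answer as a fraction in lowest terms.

9/2

Starting at the tail and folding back:
Start with 1.
1 + 1/(1/1) = 1 + 1/1 = 2/1
4 + 1/(2/1) = 4 + 1/2 = 9/2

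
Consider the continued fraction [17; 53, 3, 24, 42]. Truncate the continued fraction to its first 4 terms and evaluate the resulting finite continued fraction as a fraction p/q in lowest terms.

66254/3893

Start with 24.
3 + 1/(24/1) = 3 + 1/24 = 73/24
53 + 1/(73/24) = 53 + 24/73 = 3893/73
17 + 1/(3893/73) = 17 + 73/3893 = 66254/3893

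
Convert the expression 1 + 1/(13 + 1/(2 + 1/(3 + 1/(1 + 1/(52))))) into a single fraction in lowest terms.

6861/6386

Compute successive convergents:
a_0 = 1: 1/1
a_1 = 13: 14/13
a_2 = 2: 29/27
a_3 = 3: 101/94
a_4 = 1: 130/121
a_5 = 52: 6861/6386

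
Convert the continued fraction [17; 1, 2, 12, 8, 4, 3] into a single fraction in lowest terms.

70667/3998

Start with 3.
4 + 1/(3/1) = 4 + 1/3 = 13/3
8 + 1/(13/3) = 8 + 3/13 = 107/13
12 + 1/(107/13) = 12 + 13/107 = 1297/107
2 + 1/(1297/107) = 2 + 107/1297 = 2701/1297
1 + 1/(2701/1297) = 1 + 1297/2701 = 3998/2701
17 + 1/(3998/2701) = 17 + 2701/3998 = 70667/3998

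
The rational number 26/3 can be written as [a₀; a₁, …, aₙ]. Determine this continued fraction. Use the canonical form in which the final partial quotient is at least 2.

26 = 8·3 + 2, so a_0 = 8
3 = 1·2 + 1, so a_1 = 1
2 = 2·1 + 0, so a_2 = 2

[8; 1, 2]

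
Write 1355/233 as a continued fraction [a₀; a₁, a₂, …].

[5; 1, 4, 2, 2, 1, 1, 3]

Repeatedly divide and take the remainder:
1355 ÷ 233 → quotient 5, remainder 190
233 ÷ 190 → quotient 1, remainder 43
190 ÷ 43 → quotient 4, remainder 18
43 ÷ 18 → quotient 2, remainder 7
18 ÷ 7 → quotient 2, remainder 4
7 ÷ 4 → quotient 1, remainder 3
4 ÷ 3 → quotient 1, remainder 1
3 ÷ 1 → quotient 3, remainder 0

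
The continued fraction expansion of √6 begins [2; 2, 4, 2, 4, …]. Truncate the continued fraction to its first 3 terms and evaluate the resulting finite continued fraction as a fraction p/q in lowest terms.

22/9

Build up convergents one term at a time:
a_0 = 2: 2/1
a_1 = 2: 5/2
a_2 = 4: 22/9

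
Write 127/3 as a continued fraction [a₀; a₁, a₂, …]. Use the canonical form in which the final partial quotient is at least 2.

[42; 3]

127 = 42·3 + 1, so a_0 = 42
3 = 3·1 + 0, so a_1 = 3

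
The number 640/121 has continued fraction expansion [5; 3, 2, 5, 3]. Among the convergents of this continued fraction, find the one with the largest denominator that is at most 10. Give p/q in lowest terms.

a_0 = 5: 5/1  (≤ bound)
a_1 = 3: 16/3  (≤ bound)
a_2 = 2: 37/7  (≤ bound)
a_3 = 5: 201/38  (> 10, stop)

37/7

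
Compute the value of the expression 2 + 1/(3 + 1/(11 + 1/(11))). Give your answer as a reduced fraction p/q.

Build up convergents one term at a time:
a_0 = 2: 2/1
a_1 = 3: 7/3
a_2 = 11: 79/34
a_3 = 11: 876/377

876/377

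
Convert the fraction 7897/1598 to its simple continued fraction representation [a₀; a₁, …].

7897 = 4·1598 + 1505, so a_0 = 4
1598 = 1·1505 + 93, so a_1 = 1
1505 = 16·93 + 17, so a_2 = 16
93 = 5·17 + 8, so a_3 = 5
17 = 2·8 + 1, so a_4 = 2
8 = 8·1 + 0, so a_5 = 8

[4; 1, 16, 5, 2, 8]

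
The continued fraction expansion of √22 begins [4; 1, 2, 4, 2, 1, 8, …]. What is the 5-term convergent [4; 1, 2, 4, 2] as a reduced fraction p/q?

Use the convergent recurrence hₖ = aₖ·hₖ₋₁ + hₖ₋₂ (and likewise for the denominators kₖ):
a_0 = 4: 4/1
a_1 = 1: 5/1
a_2 = 2: 14/3
a_3 = 4: 61/13
a_4 = 2: 136/29

136/29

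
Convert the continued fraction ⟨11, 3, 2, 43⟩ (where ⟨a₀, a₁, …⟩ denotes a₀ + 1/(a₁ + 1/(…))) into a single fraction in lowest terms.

3431/304

Starting at the tail and folding back:
Start with 43.
2 + 1/(43/1) = 2 + 1/43 = 87/43
3 + 1/(87/43) = 3 + 43/87 = 304/87
11 + 1/(304/87) = 11 + 87/304 = 3431/304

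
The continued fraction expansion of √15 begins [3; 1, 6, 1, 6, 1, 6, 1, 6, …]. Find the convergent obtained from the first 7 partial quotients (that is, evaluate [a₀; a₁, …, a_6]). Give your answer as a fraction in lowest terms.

1677/433

a_0 = 3: 3/1
a_1 = 1: 4/1
a_2 = 6: 27/7
a_3 = 1: 31/8
a_4 = 6: 213/55
a_5 = 1: 244/63
a_6 = 6: 1677/433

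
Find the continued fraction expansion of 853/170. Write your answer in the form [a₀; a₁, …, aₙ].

⌊853/170⌋ = 5, remainder 3
⌊170/3⌋ = 56, remainder 2
⌊3/2⌋ = 1, remainder 1
⌊2/1⌋ = 2, remainder 0

[5; 56, 1, 2]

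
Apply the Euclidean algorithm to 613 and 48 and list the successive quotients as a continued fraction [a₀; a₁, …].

613 ÷ 48 → quotient 12, remainder 37
48 ÷ 37 → quotient 1, remainder 11
37 ÷ 11 → quotient 3, remainder 4
11 ÷ 4 → quotient 2, remainder 3
4 ÷ 3 → quotient 1, remainder 1
3 ÷ 1 → quotient 3, remainder 0

[12; 1, 3, 2, 1, 3]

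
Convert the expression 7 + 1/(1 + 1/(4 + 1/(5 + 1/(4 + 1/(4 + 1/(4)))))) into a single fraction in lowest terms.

a_0 = 7: 7/1
a_1 = 1: 8/1
a_2 = 4: 39/5
a_3 = 5: 203/26
a_4 = 4: 851/109
a_5 = 4: 3607/462
a_6 = 4: 15279/1957

15279/1957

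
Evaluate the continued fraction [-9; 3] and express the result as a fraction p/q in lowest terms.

-26/3

a_0 = -9: -9/1
a_1 = 3: -26/3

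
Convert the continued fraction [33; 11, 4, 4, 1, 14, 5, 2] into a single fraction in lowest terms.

Start with 2.
5 + 1/(2/1) = 5 + 1/2 = 11/2
14 + 1/(11/2) = 14 + 2/11 = 156/11
1 + 1/(156/11) = 1 + 11/156 = 167/156
4 + 1/(167/156) = 4 + 156/167 = 824/167
4 + 1/(824/167) = 4 + 167/824 = 3463/824
11 + 1/(3463/824) = 11 + 824/3463 = 38917/3463
33 + 1/(38917/3463) = 33 + 3463/38917 = 1287724/38917

1287724/38917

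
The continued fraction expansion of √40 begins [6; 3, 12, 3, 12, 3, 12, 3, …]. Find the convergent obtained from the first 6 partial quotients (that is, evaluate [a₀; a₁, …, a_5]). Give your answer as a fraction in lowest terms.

27379/4329

Compute successive convergents:
a_0 = 6: 6/1
a_1 = 3: 19/3
a_2 = 12: 234/37
a_3 = 3: 721/114
a_4 = 12: 8886/1405
a_5 = 3: 27379/4329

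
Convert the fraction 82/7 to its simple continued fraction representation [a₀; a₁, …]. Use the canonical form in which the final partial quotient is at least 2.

[11; 1, 2, 2]

⌊82/7⌋ = 11, remainder 5
⌊7/5⌋ = 1, remainder 2
⌊5/2⌋ = 2, remainder 1
⌊2/1⌋ = 2, remainder 0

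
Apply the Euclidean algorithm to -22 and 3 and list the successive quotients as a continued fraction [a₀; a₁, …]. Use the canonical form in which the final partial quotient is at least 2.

[-8; 1, 2]

Repeatedly divide and take the remainder:
⌊-22/3⌋ = -8, remainder 2
⌊3/2⌋ = 1, remainder 1
⌊2/1⌋ = 2, remainder 0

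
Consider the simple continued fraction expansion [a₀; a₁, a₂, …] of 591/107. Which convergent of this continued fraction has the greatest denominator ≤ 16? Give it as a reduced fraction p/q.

a_0 = 5: 5/1  (≤ bound)
a_1 = 1: 6/1  (≤ bound)
a_2 = 1: 11/2  (≤ bound)
a_3 = 10: 116/21  (> 16, stop)

11/2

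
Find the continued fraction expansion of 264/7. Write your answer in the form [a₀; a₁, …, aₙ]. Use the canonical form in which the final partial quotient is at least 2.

[37; 1, 2, 2]

264 ÷ 7 → quotient 37, remainder 5
7 ÷ 5 → quotient 1, remainder 2
5 ÷ 2 → quotient 2, remainder 1
2 ÷ 1 → quotient 2, remainder 0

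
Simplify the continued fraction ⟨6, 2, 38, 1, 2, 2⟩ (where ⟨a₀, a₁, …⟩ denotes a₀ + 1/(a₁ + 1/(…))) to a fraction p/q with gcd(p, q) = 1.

3565/549

Starting at the tail and folding back:
Start with 2.
2 + 1/(2/1) = 2 + 1/2 = 5/2
1 + 1/(5/2) = 1 + 2/5 = 7/5
38 + 1/(7/5) = 38 + 5/7 = 271/7
2 + 1/(271/7) = 2 + 7/271 = 549/271
6 + 1/(549/271) = 6 + 271/549 = 3565/549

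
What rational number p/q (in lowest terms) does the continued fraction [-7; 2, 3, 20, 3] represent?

a_0 = -7: -7/1
a_1 = 2: -13/2
a_2 = 3: -46/7
a_3 = 20: -933/142
a_4 = 3: -2845/433

-2845/433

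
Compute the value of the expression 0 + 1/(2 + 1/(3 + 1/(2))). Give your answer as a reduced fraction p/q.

7/16

a_0 = 0: 0/1
a_1 = 2: 1/2
a_2 = 3: 3/7
a_3 = 2: 7/16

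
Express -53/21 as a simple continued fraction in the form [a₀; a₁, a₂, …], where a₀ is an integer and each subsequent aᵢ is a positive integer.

[-3; 2, 10]

Apply division with remainder until the remainder is 0:
⌊-53/21⌋ = -3, remainder 10
⌊21/10⌋ = 2, remainder 1
⌊10/1⌋ = 10, remainder 0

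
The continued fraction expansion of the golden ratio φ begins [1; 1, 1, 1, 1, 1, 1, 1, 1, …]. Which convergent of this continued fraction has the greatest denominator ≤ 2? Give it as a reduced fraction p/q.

a_0 = 1: 1/1  (≤ bound)
a_1 = 1: 2/1  (≤ bound)
a_2 = 1: 3/2  (≤ bound)
a_3 = 1: 5/3  (> 2, stop)

3/2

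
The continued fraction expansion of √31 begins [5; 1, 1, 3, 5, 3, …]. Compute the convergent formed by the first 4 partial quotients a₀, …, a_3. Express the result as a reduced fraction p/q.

Start with 3.
1 + 1/(3/1) = 1 + 1/3 = 4/3
1 + 1/(4/3) = 1 + 3/4 = 7/4
5 + 1/(7/4) = 5 + 4/7 = 39/7

39/7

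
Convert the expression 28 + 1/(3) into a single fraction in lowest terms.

85/3

a_0 = 28: 28/1
a_1 = 3: 85/3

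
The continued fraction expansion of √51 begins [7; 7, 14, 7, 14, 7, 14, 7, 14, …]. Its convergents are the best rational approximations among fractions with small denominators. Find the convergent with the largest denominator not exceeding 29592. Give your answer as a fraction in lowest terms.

70693/9899

a_0 = 7: 7/1  (≤ bound)
a_1 = 7: 50/7  (≤ bound)
a_2 = 14: 707/99  (≤ bound)
a_3 = 7: 4999/700  (≤ bound)
a_4 = 14: 70693/9899  (≤ bound)
a_5 = 7: 499850/69993  (> 29592, stop)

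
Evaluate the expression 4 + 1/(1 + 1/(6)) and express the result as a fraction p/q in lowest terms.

34/7

Use the convergent recurrence hₖ = aₖ·hₖ₋₁ + hₖ₋₂ (and likewise for the denominators kₖ):
a_0 = 4: 4/1
a_1 = 1: 5/1
a_2 = 6: 34/7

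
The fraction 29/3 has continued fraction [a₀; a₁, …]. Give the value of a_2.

2

Repeatedly divide and take the remainder:
29 ÷ 3 → quotient 9, remainder 2
3 ÷ 2 → quotient 1, remainder 1
2 ÷ 1 → quotient 2, remainder 0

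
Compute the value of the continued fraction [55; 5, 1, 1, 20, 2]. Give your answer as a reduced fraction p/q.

a_0 = 55: 55/1
a_1 = 5: 276/5
a_2 = 1: 331/6
a_3 = 1: 607/11
a_4 = 20: 12471/226
a_5 = 2: 25549/463

25549/463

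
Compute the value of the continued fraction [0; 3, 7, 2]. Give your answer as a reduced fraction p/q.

a_0 = 0: 0/1
a_1 = 3: 1/3
a_2 = 7: 7/22
a_3 = 2: 15/47

15/47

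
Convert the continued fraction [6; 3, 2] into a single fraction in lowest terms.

Build up convergents one term at a time:
a_0 = 6: 6/1
a_1 = 3: 19/3
a_2 = 2: 44/7

44/7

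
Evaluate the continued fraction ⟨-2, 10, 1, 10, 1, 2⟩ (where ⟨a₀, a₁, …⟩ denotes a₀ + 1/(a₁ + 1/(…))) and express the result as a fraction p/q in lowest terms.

Work from the innermost term outward:
Start with 2.
1 + 1/(2/1) = 1 + 1/2 = 3/2
10 + 1/(3/2) = 10 + 2/3 = 32/3
1 + 1/(32/3) = 1 + 3/32 = 35/32
10 + 1/(35/32) = 10 + 32/35 = 382/35
-2 + 1/(382/35) = -2 + 35/382 = -729/382

-729/382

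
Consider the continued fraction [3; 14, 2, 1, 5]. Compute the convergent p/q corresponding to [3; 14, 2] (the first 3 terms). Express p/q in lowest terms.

89/29

a_0 = 3: 3/1
a_1 = 14: 43/14
a_2 = 2: 89/29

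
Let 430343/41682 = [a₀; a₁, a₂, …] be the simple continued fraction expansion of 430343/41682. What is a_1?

Apply division with remainder until the remainder is 0:
430343 = 10·41682 + 13523, so a_0 = 10
41682 = 3·13523 + 1113, so a_1 = 3

3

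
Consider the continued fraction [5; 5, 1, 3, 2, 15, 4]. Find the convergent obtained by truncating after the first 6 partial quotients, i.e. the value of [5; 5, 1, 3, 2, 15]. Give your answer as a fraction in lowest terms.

4154/803

Start with 15.
2 + 1/(15/1) = 2 + 1/15 = 31/15
3 + 1/(31/15) = 3 + 15/31 = 108/31
1 + 1/(108/31) = 1 + 31/108 = 139/108
5 + 1/(139/108) = 5 + 108/139 = 803/139
5 + 1/(803/139) = 5 + 139/803 = 4154/803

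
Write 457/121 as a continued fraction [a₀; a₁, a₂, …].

Repeatedly divide and take the remainder:
457 = 3·121 + 94, so a_0 = 3
121 = 1·94 + 27, so a_1 = 1
94 = 3·27 + 13, so a_2 = 3
27 = 2·13 + 1, so a_3 = 2
13 = 13·1 + 0, so a_4 = 13

[3; 1, 3, 2, 13]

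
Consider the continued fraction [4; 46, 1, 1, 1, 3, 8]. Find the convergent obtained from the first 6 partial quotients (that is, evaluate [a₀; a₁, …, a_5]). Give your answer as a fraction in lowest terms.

2063/513

Start with 3.
1 + 1/(3/1) = 1 + 1/3 = 4/3
1 + 1/(4/3) = 1 + 3/4 = 7/4
1 + 1/(7/4) = 1 + 4/7 = 11/7
46 + 1/(11/7) = 46 + 7/11 = 513/11
4 + 1/(513/11) = 4 + 11/513 = 2063/513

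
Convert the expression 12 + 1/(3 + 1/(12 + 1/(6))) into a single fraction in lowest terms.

2773/225

Start with 6.
12 + 1/(6/1) = 12 + 1/6 = 73/6
3 + 1/(73/6) = 3 + 6/73 = 225/73
12 + 1/(225/73) = 12 + 73/225 = 2773/225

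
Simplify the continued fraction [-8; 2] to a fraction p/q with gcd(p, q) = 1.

-15/2

a_0 = -8: -8/1
a_1 = 2: -15/2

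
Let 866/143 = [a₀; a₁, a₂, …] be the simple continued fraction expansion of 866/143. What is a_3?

7

⌊866/143⌋ = 6, remainder 8
⌊143/8⌋ = 17, remainder 7
⌊8/7⌋ = 1, remainder 1
⌊7/1⌋ = 7, remainder 0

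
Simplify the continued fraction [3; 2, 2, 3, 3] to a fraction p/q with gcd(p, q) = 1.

a_0 = 3: 3/1
a_1 = 2: 7/2
a_2 = 2: 17/5
a_3 = 3: 58/17
a_4 = 3: 191/56

191/56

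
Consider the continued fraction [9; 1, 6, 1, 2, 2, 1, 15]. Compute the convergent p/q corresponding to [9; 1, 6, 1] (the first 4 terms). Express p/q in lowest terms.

79/8

Build up convergents one term at a time:
a_0 = 9: 9/1
a_1 = 1: 10/1
a_2 = 6: 69/7
a_3 = 1: 79/8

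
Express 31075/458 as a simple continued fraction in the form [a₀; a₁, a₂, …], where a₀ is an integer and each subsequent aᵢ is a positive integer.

[67; 1, 5, 1, 1, 1, 3, 6]

Repeatedly divide and take the remainder:
31075 = 67·458 + 389, so a_0 = 67
458 = 1·389 + 69, so a_1 = 1
389 = 5·69 + 44, so a_2 = 5
69 = 1·44 + 25, so a_3 = 1
44 = 1·25 + 19, so a_4 = 1
25 = 1·19 + 6, so a_5 = 1
19 = 3·6 + 1, so a_6 = 3
6 = 6·1 + 0, so a_7 = 6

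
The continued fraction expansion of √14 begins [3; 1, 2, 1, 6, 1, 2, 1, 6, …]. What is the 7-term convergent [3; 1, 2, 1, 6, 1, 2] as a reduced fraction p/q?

333/89

Collapse the nested fraction from the inside out:
Start with 2.
1 + 1/(2/1) = 1 + 1/2 = 3/2
6 + 1/(3/2) = 6 + 2/3 = 20/3
1 + 1/(20/3) = 1 + 3/20 = 23/20
2 + 1/(23/20) = 2 + 20/23 = 66/23
1 + 1/(66/23) = 1 + 23/66 = 89/66
3 + 1/(89/66) = 3 + 66/89 = 333/89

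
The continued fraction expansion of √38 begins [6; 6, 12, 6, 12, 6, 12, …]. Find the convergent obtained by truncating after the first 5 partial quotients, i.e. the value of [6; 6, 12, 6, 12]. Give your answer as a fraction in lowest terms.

Compute successive convergents:
a_0 = 6: 6/1
a_1 = 6: 37/6
a_2 = 12: 450/73
a_3 = 6: 2737/444
a_4 = 12: 33294/5401

33294/5401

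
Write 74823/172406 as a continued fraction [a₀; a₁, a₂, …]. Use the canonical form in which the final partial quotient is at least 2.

[0; 2, 3, 3, 2, 11, 7, 40]

Repeatedly divide and take the remainder:
⌊74823/172406⌋ = 0, remainder 74823
⌊172406/74823⌋ = 2, remainder 22760
⌊74823/22760⌋ = 3, remainder 6543
⌊22760/6543⌋ = 3, remainder 3131
⌊6543/3131⌋ = 2, remainder 281
⌊3131/281⌋ = 11, remainder 40
⌊281/40⌋ = 7, remainder 1
⌊40/1⌋ = 40, remainder 0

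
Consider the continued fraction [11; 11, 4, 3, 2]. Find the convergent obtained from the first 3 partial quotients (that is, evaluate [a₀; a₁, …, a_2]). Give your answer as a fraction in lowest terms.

a_0 = 11: 11/1
a_1 = 11: 122/11
a_2 = 4: 499/45

499/45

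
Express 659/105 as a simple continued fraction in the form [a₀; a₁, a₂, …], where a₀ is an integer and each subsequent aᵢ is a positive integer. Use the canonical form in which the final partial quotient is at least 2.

659 = 6·105 + 29, so a_0 = 6
105 = 3·29 + 18, so a_1 = 3
29 = 1·18 + 11, so a_2 = 1
18 = 1·11 + 7, so a_3 = 1
11 = 1·7 + 4, so a_4 = 1
7 = 1·4 + 3, so a_5 = 1
4 = 1·3 + 1, so a_6 = 1
3 = 3·1 + 0, so a_7 = 3

[6; 3, 1, 1, 1, 1, 1, 3]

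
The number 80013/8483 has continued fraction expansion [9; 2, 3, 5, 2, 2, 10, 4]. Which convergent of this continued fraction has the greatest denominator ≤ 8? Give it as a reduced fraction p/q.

List convergents until the denominator exceeds the bound:
a_0 = 9: 9/1  (≤ bound)
a_1 = 2: 19/2  (≤ bound)
a_2 = 3: 66/7  (≤ bound)
a_3 = 5: 349/37  (> 8, stop)

66/7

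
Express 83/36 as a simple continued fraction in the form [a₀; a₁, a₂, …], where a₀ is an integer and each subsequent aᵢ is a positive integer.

⌊83/36⌋ = 2, remainder 11
⌊36/11⌋ = 3, remainder 3
⌊11/3⌋ = 3, remainder 2
⌊3/2⌋ = 1, remainder 1
⌊2/1⌋ = 2, remainder 0

[2; 3, 3, 1, 2]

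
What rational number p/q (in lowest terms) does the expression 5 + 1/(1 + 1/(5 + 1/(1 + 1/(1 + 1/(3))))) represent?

269/46

Collapse the nested fraction from the inside out:
Start with 3.
1 + 1/(3/1) = 1 + 1/3 = 4/3
1 + 1/(4/3) = 1 + 3/4 = 7/4
5 + 1/(7/4) = 5 + 4/7 = 39/7
1 + 1/(39/7) = 1 + 7/39 = 46/39
5 + 1/(46/39) = 5 + 39/46 = 269/46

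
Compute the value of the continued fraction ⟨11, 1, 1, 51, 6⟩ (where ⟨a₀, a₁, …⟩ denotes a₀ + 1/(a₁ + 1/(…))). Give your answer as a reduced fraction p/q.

7133/620

Start with 6.
51 + 1/(6/1) = 51 + 1/6 = 307/6
1 + 1/(307/6) = 1 + 6/307 = 313/307
1 + 1/(313/307) = 1 + 307/313 = 620/313
11 + 1/(620/313) = 11 + 313/620 = 7133/620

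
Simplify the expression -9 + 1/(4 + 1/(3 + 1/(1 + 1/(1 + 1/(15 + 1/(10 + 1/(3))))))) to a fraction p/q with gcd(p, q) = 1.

-127703/14567

Build up convergents one term at a time:
a_0 = -9: -9/1
a_1 = 4: -35/4
a_2 = 3: -114/13
a_3 = 1: -149/17
a_4 = 1: -263/30
a_5 = 15: -4094/467
a_6 = 10: -41203/4700
a_7 = 3: -127703/14567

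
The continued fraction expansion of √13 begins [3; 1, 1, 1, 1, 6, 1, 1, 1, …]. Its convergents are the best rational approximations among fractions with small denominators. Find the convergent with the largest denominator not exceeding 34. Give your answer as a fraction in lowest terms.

119/33

a_0 = 3: 3/1  (≤ bound)
a_1 = 1: 4/1  (≤ bound)
a_2 = 1: 7/2  (≤ bound)
a_3 = 1: 11/3  (≤ bound)
a_4 = 1: 18/5  (≤ bound)
a_5 = 6: 119/33  (≤ bound)
a_6 = 1: 137/38  (> 34, stop)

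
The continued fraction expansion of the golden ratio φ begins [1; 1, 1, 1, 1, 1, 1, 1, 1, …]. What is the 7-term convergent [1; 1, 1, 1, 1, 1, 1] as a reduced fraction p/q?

21/13

Use the convergent recurrence hₖ = aₖ·hₖ₋₁ + hₖ₋₂ (and likewise for the denominators kₖ):
a_0 = 1: 1/1
a_1 = 1: 2/1
a_2 = 1: 3/2
a_3 = 1: 5/3
a_4 = 1: 8/5
a_5 = 1: 13/8
a_6 = 1: 21/13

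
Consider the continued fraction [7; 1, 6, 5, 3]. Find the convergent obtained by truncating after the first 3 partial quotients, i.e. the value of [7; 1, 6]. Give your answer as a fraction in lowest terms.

Work from the innermost term outward:
Start with 6.
1 + 1/(6/1) = 1 + 1/6 = 7/6
7 + 1/(7/6) = 7 + 6/7 = 55/7

55/7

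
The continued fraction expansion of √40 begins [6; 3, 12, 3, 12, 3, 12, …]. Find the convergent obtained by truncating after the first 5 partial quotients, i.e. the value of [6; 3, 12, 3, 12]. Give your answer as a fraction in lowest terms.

a_0 = 6: 6/1
a_1 = 3: 19/3
a_2 = 12: 234/37
a_3 = 3: 721/114
a_4 = 12: 8886/1405

8886/1405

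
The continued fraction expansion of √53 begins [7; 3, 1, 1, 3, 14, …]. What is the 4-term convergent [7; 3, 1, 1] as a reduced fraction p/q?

51/7

Use the convergent recurrence hₖ = aₖ·hₖ₋₁ + hₖ₋₂ (and likewise for the denominators kₖ):
a_0 = 7: 7/1
a_1 = 3: 22/3
a_2 = 1: 29/4
a_3 = 1: 51/7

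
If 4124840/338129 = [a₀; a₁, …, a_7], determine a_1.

5

Apply division with remainder until the remainder is 0:
4124840 ÷ 338129 → quotient 12, remainder 67292
338129 ÷ 67292 → quotient 5, remainder 1669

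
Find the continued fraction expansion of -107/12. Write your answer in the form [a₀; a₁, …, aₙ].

Run the Euclidean algorithm, recording each quotient:
⌊-107/12⌋ = -9, remainder 1
⌊12/1⌋ = 12, remainder 0

[-9; 12]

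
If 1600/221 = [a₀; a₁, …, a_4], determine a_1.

1600 = 7·221 + 53, so a_0 = 7
221 = 4·53 + 9, so a_1 = 4

4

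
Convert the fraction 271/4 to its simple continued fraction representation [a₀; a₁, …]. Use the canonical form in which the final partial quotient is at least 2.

Repeatedly divide and take the remainder:
271 ÷ 4 → quotient 67, remainder 3
4 ÷ 3 → quotient 1, remainder 1
3 ÷ 1 → quotient 3, remainder 0

[67; 1, 3]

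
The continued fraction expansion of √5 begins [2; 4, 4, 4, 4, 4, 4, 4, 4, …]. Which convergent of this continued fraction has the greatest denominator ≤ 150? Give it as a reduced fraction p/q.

161/72

a_0 = 2: 2/1  (≤ bound)
a_1 = 4: 9/4  (≤ bound)
a_2 = 4: 38/17  (≤ bound)
a_3 = 4: 161/72  (≤ bound)
a_4 = 4: 682/305  (> 150, stop)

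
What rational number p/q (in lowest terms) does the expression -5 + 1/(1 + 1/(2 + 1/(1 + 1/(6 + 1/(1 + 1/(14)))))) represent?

-1963/461

a_0 = -5: -5/1
a_1 = 1: -4/1
a_2 = 2: -13/3
a_3 = 1: -17/4
a_4 = 6: -115/27
a_5 = 1: -132/31
a_6 = 14: -1963/461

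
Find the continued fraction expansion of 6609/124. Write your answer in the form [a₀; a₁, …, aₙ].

⌊6609/124⌋ = 53, remainder 37
⌊124/37⌋ = 3, remainder 13
⌊37/13⌋ = 2, remainder 11
⌊13/11⌋ = 1, remainder 2
⌊11/2⌋ = 5, remainder 1
⌊2/1⌋ = 2, remainder 0

[53; 3, 2, 1, 5, 2]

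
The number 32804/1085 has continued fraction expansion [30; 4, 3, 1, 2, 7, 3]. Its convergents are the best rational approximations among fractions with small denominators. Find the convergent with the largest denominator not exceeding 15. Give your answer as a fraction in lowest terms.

393/13

List convergents until the denominator exceeds the bound:
a_0 = 30: 30/1  (≤ bound)
a_1 = 4: 121/4  (≤ bound)
a_2 = 3: 393/13  (≤ bound)
a_3 = 1: 514/17  (> 15, stop)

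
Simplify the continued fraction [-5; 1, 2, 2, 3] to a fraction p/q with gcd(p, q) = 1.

-103/24

Compute successive convergents:
a_0 = -5: -5/1
a_1 = 1: -4/1
a_2 = 2: -13/3
a_3 = 2: -30/7
a_4 = 3: -103/24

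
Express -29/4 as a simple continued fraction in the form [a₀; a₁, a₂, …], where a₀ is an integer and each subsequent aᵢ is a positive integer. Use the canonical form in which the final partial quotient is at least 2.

[-8; 1, 3]

Apply division with remainder until the remainder is 0:
-29 ÷ 4 → quotient -8, remainder 3
4 ÷ 3 → quotient 1, remainder 1
3 ÷ 1 → quotient 3, remainder 0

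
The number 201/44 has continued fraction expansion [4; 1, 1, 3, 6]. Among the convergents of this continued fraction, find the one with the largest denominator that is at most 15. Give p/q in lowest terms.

32/7

List convergents until the denominator exceeds the bound:
a_0 = 4: 4/1  (≤ bound)
a_1 = 1: 5/1  (≤ bound)
a_2 = 1: 9/2  (≤ bound)
a_3 = 3: 32/7  (≤ bound)
a_4 = 6: 201/44  (> 15, stop)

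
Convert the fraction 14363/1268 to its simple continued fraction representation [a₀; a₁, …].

Run the Euclidean algorithm, recording each quotient:
⌊14363/1268⌋ = 11, remainder 415
⌊1268/415⌋ = 3, remainder 23
⌊415/23⌋ = 18, remainder 1
⌊23/1⌋ = 23, remainder 0

[11; 3, 18, 23]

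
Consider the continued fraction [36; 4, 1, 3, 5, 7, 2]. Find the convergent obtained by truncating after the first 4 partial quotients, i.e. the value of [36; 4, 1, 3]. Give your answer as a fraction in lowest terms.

Start with 3.
1 + 1/(3/1) = 1 + 1/3 = 4/3
4 + 1/(4/3) = 4 + 3/4 = 19/4
36 + 1/(19/4) = 36 + 4/19 = 688/19

688/19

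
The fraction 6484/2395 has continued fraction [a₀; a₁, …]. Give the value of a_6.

58

Apply division with remainder until the remainder is 0:
6484 ÷ 2395 → quotient 2, remainder 1694
2395 ÷ 1694 → quotient 1, remainder 701
1694 ÷ 701 → quotient 2, remainder 292
701 ÷ 292 → quotient 2, remainder 117
292 ÷ 117 → quotient 2, remainder 58
117 ÷ 58 → quotient 2, remainder 1
58 ÷ 1 → quotient 58, remainder 0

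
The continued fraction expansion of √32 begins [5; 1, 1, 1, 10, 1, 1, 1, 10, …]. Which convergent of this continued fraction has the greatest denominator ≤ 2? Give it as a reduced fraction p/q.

11/2

a_0 = 5: 5/1  (≤ bound)
a_1 = 1: 6/1  (≤ bound)
a_2 = 1: 11/2  (≤ bound)
a_3 = 1: 17/3  (> 2, stop)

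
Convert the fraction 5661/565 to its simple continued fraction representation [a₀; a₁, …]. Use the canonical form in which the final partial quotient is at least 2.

Run the Euclidean algorithm, recording each quotient:
5661 ÷ 565 → quotient 10, remainder 11
565 ÷ 11 → quotient 51, remainder 4
11 ÷ 4 → quotient 2, remainder 3
4 ÷ 3 → quotient 1, remainder 1
3 ÷ 1 → quotient 3, remainder 0

[10; 51, 2, 1, 3]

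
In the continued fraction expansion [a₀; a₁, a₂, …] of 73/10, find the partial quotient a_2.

3

73 ÷ 10 → quotient 7, remainder 3
10 ÷ 3 → quotient 3, remainder 1
3 ÷ 1 → quotient 3, remainder 0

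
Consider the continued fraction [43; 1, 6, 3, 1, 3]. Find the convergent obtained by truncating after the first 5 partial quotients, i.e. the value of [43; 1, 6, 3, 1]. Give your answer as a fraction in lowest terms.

1272/29

Starting at the tail and folding back:
Start with 1.
3 + 1/(1/1) = 3 + 1/1 = 4/1
6 + 1/(4/1) = 6 + 1/4 = 25/4
1 + 1/(25/4) = 1 + 4/25 = 29/25
43 + 1/(29/25) = 43 + 25/29 = 1272/29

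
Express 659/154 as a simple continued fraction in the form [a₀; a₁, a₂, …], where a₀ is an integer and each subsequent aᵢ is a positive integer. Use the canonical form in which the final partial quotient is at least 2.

Apply division with remainder until the remainder is 0:
⌊659/154⌋ = 4, remainder 43
⌊154/43⌋ = 3, remainder 25
⌊43/25⌋ = 1, remainder 18
⌊25/18⌋ = 1, remainder 7
⌊18/7⌋ = 2, remainder 4
⌊7/4⌋ = 1, remainder 3
⌊4/3⌋ = 1, remainder 1
⌊3/1⌋ = 3, remainder 0

[4; 3, 1, 1, 2, 1, 1, 3]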